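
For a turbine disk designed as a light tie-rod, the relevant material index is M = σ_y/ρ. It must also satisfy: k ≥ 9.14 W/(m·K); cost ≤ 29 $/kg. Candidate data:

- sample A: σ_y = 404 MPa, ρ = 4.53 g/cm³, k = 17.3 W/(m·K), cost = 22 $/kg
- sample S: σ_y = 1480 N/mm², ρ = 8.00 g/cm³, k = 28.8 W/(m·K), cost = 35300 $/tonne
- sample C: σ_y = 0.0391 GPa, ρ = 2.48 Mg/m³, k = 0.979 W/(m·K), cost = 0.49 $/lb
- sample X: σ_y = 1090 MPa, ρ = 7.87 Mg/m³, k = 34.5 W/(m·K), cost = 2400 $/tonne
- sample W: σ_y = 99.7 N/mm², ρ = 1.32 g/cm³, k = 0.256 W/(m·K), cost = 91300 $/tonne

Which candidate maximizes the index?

Screen on constraints: k ≥ 9.14 W/(m·K); cost ≤ 29 $/kg. Survivors: sample A, sample X.
Convert each candidate to consistent units, then evaluate M:
  sample A: σ_y = 404.0 MPa, ρ = 4530 kg/m³
  sample X: σ_y = 1090 MPa, ρ = 7870 kg/m³
  sample X: M = 139 kN·m/kg
  sample A: M = 89.2 kN·m/kg
Sample X ranks first.

sample X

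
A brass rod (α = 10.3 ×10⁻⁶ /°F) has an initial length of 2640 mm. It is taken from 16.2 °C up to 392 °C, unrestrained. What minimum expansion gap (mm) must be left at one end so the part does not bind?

18.4 mm

Convert α: 10.3×10⁻⁶/°F × (9/5) = 18.5×10⁻⁶/K.
ΔT = 392 − 16.2 = 375.8 K.
ΔL = α·L₀·ΔT = 18.5×10⁻⁶ × 2640 mm × 375.8 K = 18.4 mm.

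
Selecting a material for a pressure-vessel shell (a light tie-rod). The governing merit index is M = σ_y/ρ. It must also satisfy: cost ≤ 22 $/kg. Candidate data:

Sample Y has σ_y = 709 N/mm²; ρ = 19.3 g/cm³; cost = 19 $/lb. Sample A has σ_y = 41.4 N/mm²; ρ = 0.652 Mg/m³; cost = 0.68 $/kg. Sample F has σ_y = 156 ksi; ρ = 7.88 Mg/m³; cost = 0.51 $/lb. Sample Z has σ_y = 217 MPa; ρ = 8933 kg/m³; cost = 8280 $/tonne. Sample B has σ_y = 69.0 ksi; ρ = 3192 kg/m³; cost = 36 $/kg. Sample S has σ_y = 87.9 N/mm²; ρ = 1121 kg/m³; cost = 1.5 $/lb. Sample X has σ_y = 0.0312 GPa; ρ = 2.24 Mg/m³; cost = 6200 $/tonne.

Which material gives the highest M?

Screen on constraints: cost ≤ 22 $/kg. Survivors: sample A, sample F, sample Z, sample S, sample X.
After converting to SI:
  sample A: σ_y = 41.40 MPa, ρ = 652.0 kg/m³
  sample F: σ_y = 1076 MPa, ρ = 7880 kg/m³
  sample Z: σ_y = 217.0 MPa, ρ = 8933 kg/m³
  sample S: σ_y = 87.90 MPa, ρ = 1121 kg/m³
  sample X: σ_y = 31.20 MPa, ρ = 2240 kg/m³
  sample F: M = 136 kN·m/kg
  sample S: M = 78.4 kN·m/kg
  sample A: M = 63.5 kN·m/kg
  sample Z: M = 24.3 kN·m/kg
  sample X: M = 13.9 kN·m/kg
The maximum is for sample F.

sample F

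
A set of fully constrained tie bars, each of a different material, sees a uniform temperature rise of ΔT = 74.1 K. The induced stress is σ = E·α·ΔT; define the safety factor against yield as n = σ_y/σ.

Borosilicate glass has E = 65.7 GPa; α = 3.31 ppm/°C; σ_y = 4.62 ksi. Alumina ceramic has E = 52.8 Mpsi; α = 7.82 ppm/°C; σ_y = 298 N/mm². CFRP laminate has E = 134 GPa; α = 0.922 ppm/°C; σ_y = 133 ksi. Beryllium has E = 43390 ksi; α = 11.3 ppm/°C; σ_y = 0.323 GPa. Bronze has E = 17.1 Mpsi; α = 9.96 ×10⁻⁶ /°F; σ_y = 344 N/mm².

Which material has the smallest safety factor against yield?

In consistent units (E in GPa, α in ×10⁻⁶/K, σ_y in MPa):
  borosilicate glass: E = 65.70, α = 3.31, σ_y = 31.85 → σ = 16.1 MPa, n = 1.98
  alumina ceramic: E = 364.0, α = 7.82, σ_y = 298.0 → σ = 211 MPa, n = 1.41
  CFRP laminate: E = 134.0, α = 0.922, σ_y = 917.0 → σ = 9.15 MPa, n = 100
  beryllium: E = 299.2, α = 11.3, σ_y = 323.0 → σ = 250 MPa, n = 1.29
  bronze: E = 117.9, α = 17.9, σ_y = 344.0 → σ = 157 MPa, n = 2.20
The minimum is beryllium at n = 1.29.

beryllium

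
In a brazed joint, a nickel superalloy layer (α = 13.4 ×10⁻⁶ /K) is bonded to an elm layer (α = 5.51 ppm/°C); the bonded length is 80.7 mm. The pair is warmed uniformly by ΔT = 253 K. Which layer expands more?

α(nickel superalloy) = 13.4×10⁻⁶/K vs α(elm) = 5.51×10⁻⁶/K.
Higher α expands more for the same ΔT: nickel superalloy.

nickel superalloy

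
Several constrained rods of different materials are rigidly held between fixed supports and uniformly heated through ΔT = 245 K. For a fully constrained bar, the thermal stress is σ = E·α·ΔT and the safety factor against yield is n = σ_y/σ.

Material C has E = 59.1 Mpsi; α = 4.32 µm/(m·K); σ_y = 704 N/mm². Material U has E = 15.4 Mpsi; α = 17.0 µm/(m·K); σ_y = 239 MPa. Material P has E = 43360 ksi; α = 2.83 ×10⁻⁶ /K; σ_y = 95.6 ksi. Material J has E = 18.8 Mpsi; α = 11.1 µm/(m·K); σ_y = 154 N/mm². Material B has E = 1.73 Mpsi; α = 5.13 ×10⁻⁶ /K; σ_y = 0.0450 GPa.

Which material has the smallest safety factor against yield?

material J

With everything in SI (GPa, ×10⁻⁶/K, MPa):
  material C: E = 407.5, α = 4.32, σ_y = 704.0 → σ = 431 MPa, n = 1.63
  material U: E = 106.2, α = 17.0, σ_y = 239.0 → σ = 442 MPa, n = 0.540
  material P: E = 299.0, α = 2.83, σ_y = 659.1 → σ = 207 MPa, n = 3.18
  material J: E = 129.6, α = 11.1, σ_y = 154.0 → σ = 353 MPa, n = 0.437
  material B: E = 11.93, α = 5.13, σ_y = 45.00 → σ = 15.0 MPa, n = 3.00
Material J has the lowest safety factor, n = 0.437.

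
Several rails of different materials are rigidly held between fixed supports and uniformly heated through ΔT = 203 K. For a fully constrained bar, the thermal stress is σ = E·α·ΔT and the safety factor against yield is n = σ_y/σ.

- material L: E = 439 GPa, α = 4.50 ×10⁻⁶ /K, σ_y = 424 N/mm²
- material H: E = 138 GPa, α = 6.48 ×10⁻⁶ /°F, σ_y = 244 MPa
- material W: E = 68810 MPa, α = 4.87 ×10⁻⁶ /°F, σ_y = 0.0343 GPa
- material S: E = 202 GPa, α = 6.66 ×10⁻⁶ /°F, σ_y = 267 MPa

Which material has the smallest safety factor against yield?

Per material, after unit conversion:
  material L: E = 439.0, α = 4.50, σ_y = 424.0 → σ = 401 MPa, n = 1.06
  material H: E = 138.0, α = 11.7, σ_y = 244.0 → σ = 327 MPa, n = 0.747
  material W: E = 68.81, α = 8.77, σ_y = 34.30 → σ = 122 MPa, n = 0.280
  material S: E = 202.0, α = 12.0, σ_y = 267.0 → σ = 492 MPa, n = 0.543
Smallest n: material W with n = 0.280.

material W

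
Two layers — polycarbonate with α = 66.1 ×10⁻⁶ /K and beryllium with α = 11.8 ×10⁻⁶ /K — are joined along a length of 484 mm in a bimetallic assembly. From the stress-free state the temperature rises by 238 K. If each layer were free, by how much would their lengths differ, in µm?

Δα = |66.1 − 11.8|×10⁻⁶/K = 54.3×10⁻⁶/K.
ΔL_mismatch = Δα·L·ΔT = 54.3×10⁻⁶ × 484.0 mm × 238.0 K = 6250 µm.

6250 µm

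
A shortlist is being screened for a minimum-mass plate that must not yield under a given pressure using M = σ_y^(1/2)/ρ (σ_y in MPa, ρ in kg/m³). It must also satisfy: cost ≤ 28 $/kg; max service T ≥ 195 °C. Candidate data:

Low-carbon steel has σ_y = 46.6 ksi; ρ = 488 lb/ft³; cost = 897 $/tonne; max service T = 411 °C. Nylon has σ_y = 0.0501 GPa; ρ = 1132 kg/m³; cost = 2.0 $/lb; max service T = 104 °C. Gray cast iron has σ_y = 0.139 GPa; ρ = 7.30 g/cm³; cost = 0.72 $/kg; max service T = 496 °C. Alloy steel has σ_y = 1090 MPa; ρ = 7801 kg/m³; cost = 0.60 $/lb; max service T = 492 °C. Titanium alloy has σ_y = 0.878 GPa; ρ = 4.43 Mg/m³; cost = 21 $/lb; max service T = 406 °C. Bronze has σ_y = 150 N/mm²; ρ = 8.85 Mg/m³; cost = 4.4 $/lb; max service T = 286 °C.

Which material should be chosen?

alloy steel

Screen on constraints: cost ≤ 28 $/kg; max service T ≥ 195 °C. Survivors: low-carbon steel, gray cast iron, alloy steel, bronze.
In SI units:
  low-carbon steel: σ_y = 321.3 MPa, ρ = 7817 kg/m³
  gray cast iron: σ_y = 139.0 MPa, ρ = 7300 kg/m³
  alloy steel: σ_y = 1090 MPa, ρ = 7801 kg/m³
  bronze: σ_y = 150.0 MPa, ρ = 8850 kg/m³
  alloy steel: M = 4.23×10⁻³
  low-carbon steel: M = 2.29×10⁻³
  gray cast iron: M = 1.62×10⁻³
  bronze: M = 1.38×10⁻³
The maximum is for alloy steel.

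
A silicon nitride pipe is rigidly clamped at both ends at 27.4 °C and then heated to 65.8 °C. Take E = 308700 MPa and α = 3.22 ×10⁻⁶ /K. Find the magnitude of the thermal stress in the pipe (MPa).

38.2 MPa

E = 308700 MPa = 308.7 GPa.
ΔT = 38.40 K. Constrained thermal stress σ = E·α·ΔT = 308.7×10³ MPa × 3.22×10⁻⁶ × 38.40 = 38.2 MPa (compressive).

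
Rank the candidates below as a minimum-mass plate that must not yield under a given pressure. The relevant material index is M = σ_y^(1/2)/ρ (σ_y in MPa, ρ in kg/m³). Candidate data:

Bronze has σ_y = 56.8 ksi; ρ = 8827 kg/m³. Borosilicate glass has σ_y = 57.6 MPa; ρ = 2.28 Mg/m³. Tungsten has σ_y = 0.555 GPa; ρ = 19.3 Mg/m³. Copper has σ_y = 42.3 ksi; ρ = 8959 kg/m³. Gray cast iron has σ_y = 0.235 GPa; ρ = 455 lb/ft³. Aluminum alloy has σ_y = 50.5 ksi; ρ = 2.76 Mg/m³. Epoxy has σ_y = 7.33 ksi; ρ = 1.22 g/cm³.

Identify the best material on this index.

aluminum alloy

After converting to SI:
  bronze: σ_y = 391.6 MPa, ρ = 8827 kg/m³
  borosilicate glass: σ_y = 57.60 MPa, ρ = 2280 kg/m³
  tungsten: σ_y = 555.0 MPa, ρ = 19300 kg/m³
  copper: σ_y = 291.6 MPa, ρ = 8959 kg/m³
  gray cast iron: σ_y = 235.0 MPa, ρ = 7288 kg/m³
  aluminum alloy: σ_y = 348.2 MPa, ρ = 2760 kg/m³
  epoxy: σ_y = 50.54 MPa, ρ = 1220 kg/m³
  aluminum alloy: M = 6.76×10⁻³
  epoxy: M = 5.83×10⁻³
  borosilicate glass: M = 3.33×10⁻³
  bronze: M = 2.24×10⁻³
  gray cast iron: M = 2.10×10⁻³
  copper: M = 1.91×10⁻³
  tungsten: M = 1.22×10⁻³
The maximum is for aluminum alloy.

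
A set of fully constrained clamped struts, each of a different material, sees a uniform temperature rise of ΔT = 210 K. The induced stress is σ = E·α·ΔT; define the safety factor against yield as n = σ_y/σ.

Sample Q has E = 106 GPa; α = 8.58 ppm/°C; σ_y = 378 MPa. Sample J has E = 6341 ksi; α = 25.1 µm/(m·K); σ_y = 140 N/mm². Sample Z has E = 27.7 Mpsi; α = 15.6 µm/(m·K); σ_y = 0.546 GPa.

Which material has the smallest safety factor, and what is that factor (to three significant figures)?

sample J, n = 0.608

In consistent units (E in GPa, α in ×10⁻⁶/K, σ_y in MPa):
  sample Q: E = 106.0, α = 8.58, σ_y = 378.0 → σ = 191 MPa, n = 1.98
  sample J: E = 43.72, α = 25.1, σ_y = 140.0 → σ = 230 MPa, n = 0.608
  sample Z: E = 191.0, α = 15.6, σ_y = 546.0 → σ = 626 MPa, n = 0.873
Smallest n: sample J with n = 0.608.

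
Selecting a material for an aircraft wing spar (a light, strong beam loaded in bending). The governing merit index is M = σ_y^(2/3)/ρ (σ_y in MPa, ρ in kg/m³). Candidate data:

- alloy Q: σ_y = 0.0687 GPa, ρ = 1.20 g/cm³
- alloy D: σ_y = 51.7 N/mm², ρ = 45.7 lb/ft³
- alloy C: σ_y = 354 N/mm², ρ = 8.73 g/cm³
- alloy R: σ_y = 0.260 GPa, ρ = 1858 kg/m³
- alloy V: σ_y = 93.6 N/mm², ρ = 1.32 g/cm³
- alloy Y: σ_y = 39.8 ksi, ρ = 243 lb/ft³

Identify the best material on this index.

After converting to SI:
  alloy Q: σ_y = 68.70 MPa, ρ = 1200 kg/m³
  alloy D: σ_y = 51.70 MPa, ρ = 732.0 kg/m³
  alloy C: σ_y = 354.0 MPa, ρ = 8730 kg/m³
  alloy R: σ_y = 260.0 MPa, ρ = 1858 kg/m³
  alloy V: σ_y = 93.60 MPa, ρ = 1320 kg/m³
  alloy Y: σ_y = 274.4 MPa, ρ = 3892 kg/m³
  alloy R: M = 21.9×10⁻³
  alloy D: M = 19.0×10⁻³
  alloy V: M = 15.6×10⁻³
  alloy Q: M = 14.0×10⁻³
  alloy Y: M = 10.8×10⁻³
  alloy C: M = 5.73×10⁻³
The maximum is for alloy R.

alloy R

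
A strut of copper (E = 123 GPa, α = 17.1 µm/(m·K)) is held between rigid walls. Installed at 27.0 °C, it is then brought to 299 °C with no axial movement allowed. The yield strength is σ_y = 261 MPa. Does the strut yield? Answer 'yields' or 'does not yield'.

ΔT = 272.0 K. Constrained thermal stress σ = E·α·ΔT = 123.0×10³ MPa × 17.1×10⁻⁶ × 272.0 = 572 MPa (compressive).
Compare to σ_y = 261 MPa: σ ≥ σ_y, so it yields.

yields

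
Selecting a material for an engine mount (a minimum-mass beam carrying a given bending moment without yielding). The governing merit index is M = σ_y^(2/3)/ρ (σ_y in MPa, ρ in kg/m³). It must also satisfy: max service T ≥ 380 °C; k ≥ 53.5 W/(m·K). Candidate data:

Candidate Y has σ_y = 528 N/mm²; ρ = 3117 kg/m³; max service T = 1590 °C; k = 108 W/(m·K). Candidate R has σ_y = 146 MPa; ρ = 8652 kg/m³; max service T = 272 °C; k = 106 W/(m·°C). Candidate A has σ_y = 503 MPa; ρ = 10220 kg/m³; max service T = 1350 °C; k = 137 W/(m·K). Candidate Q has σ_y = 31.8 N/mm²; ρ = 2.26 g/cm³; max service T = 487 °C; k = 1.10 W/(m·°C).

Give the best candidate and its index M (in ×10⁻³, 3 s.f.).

candidate Y, M = 21.0×10⁻³

Screen on constraints: max service T ≥ 380 °C; k ≥ 53.5 W/(m·K). Survivors: candidate Y, candidate A.
In SI units:
  candidate Y: σ_y = 528.0 MPa, ρ = 3117 kg/m³
  candidate A: σ_y = 503.0 MPa, ρ = 10220 kg/m³
  candidate Y: M = 21.0×10⁻³
  candidate A: M = 6.19×10⁻³
Candidate Y has the largest M.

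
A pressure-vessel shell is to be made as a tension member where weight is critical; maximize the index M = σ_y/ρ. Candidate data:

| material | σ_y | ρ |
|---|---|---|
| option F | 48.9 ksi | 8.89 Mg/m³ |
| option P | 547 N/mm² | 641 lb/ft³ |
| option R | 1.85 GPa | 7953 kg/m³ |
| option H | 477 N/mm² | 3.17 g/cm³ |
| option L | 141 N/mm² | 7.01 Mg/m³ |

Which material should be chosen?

option R

In SI units:
  option F: σ_y = 337.2 MPa, ρ = 8890 kg/m³
  option P: σ_y = 547.0 MPa, ρ = 10270 kg/m³
  option R: σ_y = 1850 MPa, ρ = 7953 kg/m³
  option H: σ_y = 477.0 MPa, ρ = 3170 kg/m³
  option L: σ_y = 141.0 MPa, ρ = 7010 kg/m³
  option R: M = 233 kN·m/kg
  option H: M = 150 kN·m/kg
  option P: M = 53.3 kN·m/kg
  option F: M = 37.9 kN·m/kg
  option L: M = 20.1 kN·m/kg
The maximum is for option R.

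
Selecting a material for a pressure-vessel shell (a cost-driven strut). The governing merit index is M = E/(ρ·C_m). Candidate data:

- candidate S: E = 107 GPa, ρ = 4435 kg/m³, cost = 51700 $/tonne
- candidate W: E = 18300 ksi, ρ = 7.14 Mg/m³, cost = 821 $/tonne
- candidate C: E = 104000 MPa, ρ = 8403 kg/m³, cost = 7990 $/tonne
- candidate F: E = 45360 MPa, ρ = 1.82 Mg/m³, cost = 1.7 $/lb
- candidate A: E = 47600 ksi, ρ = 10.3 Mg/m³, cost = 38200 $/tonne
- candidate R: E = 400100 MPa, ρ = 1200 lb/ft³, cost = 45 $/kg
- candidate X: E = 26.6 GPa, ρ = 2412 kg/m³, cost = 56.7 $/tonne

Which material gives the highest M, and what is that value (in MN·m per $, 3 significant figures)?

Putting every candidate on a common basis:
  candidate S: E = 107.0 GPa, ρ = 4435 kg/m³, cost = 51.70 $/kg
  candidate W: E = 126.2 GPa, ρ = 7140 kg/m³, cost = 0.8210 $/kg
  candidate C: E = 104.0 GPa, ρ = 8403 kg/m³, cost = 7.990 $/kg
  candidate F: E = 45.36 GPa, ρ = 1820 kg/m³, cost = 3.748 $/kg
  candidate A: E = 328.2 GPa, ρ = 10300 kg/m³, cost = 38.20 $/kg
  candidate R: E = 400.1 GPa, ρ = 19220 kg/m³, cost = 45.00 $/kg
  candidate X: E = 26.60 GPa, ρ = 2412 kg/m³, cost = 0.05670 $/kg
  candidate X: M = 195 MN·m per $
  candidate W: M = 21.5 MN·m per $
  candidate F: M = 6.65 MN·m per $
  candidate C: M = 1.55 MN·m per $
  candidate A: M = 0.834 MN·m per $
  candidate S: M = 0.467 MN·m per $
  candidate R: M = 0.463 MN·m per $
Candidate X has the largest M.

candidate X, M = 195 MN·m per $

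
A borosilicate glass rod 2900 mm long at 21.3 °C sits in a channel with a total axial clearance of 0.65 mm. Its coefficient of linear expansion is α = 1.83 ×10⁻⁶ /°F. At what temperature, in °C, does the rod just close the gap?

89.3 °C

α = 1.83×10⁻⁶/°F × 9/5 = 3.29×10⁻⁶/K.
α·L₀·ΔT = 0.65 mm ⇒ ΔT = 0.65 / (3.29×10⁻⁶ × 2900.0) = 68.04 K.
T = 21.3 + 68.04 = 89.34 °C.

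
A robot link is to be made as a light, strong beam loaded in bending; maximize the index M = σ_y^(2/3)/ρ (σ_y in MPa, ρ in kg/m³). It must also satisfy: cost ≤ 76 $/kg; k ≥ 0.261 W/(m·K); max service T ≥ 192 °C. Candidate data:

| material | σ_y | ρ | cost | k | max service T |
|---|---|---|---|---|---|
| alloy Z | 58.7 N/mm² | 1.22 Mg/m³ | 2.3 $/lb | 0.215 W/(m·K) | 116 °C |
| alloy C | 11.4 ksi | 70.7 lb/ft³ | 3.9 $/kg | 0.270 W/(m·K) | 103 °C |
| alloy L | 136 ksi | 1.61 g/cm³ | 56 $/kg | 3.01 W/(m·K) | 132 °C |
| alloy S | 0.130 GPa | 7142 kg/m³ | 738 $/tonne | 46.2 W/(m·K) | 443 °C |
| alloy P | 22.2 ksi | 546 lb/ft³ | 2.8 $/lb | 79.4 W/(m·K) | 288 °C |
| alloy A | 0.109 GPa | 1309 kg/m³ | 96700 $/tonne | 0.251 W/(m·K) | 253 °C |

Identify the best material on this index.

Screen on constraints: cost ≤ 76 $/kg; k ≥ 0.261 W/(m·K); max service T ≥ 192 °C. Survivors: alloy S, alloy P.
Putting every candidate on a common basis:
  alloy S: σ_y = 130.0 MPa, ρ = 7142 kg/m³
  alloy P: σ_y = 153.1 MPa, ρ = 8746 kg/m³
  alloy S: M = 3.59×10⁻³
  alloy P: M = 3.27×10⁻³
The maximum is for alloy S.

alloy S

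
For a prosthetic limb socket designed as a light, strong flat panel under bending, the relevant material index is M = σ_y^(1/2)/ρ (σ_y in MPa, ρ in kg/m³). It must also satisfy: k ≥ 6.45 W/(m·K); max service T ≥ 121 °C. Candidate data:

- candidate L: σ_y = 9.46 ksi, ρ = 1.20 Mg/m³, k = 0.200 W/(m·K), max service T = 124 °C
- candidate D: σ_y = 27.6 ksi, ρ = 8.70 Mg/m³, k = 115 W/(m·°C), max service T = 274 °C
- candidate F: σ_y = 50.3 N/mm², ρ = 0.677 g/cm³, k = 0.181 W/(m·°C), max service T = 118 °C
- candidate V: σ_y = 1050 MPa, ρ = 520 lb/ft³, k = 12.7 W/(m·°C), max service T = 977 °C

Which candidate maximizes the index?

Screen on constraints: k ≥ 6.45 W/(m·K); max service T ≥ 121 °C. Survivors: candidate D, candidate V.
Normalizing units and computing the index:
  candidate D: σ_y = 190.3 MPa, ρ = 8700 kg/m³
  candidate V: σ_y = 1050 MPa, ρ = 8330 kg/m³
  candidate V: M = 3.89×10⁻³
  candidate D: M = 1.59×10⁻³
Candidate V has the largest M.

candidate V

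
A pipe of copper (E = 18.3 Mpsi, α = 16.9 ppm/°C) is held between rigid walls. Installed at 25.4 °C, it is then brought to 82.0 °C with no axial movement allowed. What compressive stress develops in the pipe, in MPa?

121 MPa

E = 18.3 Mpsi = 126.2 GPa.
ΔT = 56.60 K. Constrained thermal stress σ = E·α·ΔT = 126.2×10³ MPa × 16.9×10⁻⁶ × 56.60 = 121 MPa (compressive).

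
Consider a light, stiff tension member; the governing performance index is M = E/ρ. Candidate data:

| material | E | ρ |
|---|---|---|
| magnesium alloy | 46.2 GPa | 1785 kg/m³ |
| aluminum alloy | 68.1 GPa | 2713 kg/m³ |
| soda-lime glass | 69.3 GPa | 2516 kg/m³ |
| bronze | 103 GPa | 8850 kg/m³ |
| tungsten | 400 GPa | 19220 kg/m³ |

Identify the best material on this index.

Computing M directly (units already consistent):
  soda-lime glass: M = 27.5 MN·m/kg
  magnesium alloy: M = 25.9 MN·m/kg
  aluminum alloy: M = 25.1 MN·m/kg
  tungsten: M = 20.8 MN·m/kg
  bronze: M = 11.6 MN·m/kg
Soda-lime glass has the largest M.

soda-lime glass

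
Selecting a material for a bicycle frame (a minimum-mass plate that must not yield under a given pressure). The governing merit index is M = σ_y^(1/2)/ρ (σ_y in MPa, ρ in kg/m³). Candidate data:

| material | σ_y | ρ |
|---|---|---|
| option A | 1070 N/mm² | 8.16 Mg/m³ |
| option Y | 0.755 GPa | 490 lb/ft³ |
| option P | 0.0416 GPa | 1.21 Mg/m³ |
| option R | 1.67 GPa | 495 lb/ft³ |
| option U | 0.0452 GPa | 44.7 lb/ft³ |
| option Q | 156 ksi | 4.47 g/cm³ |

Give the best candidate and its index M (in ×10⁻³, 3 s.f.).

option U, M = 9.39×10⁻³

In SI units:
  option A: σ_y = 1070 MPa, ρ = 8160 kg/m³
  option Y: σ_y = 755.0 MPa, ρ = 7849 kg/m³
  option P: σ_y = 41.60 MPa, ρ = 1210 kg/m³
  option R: σ_y = 1670 MPa, ρ = 7929 kg/m³
  option U: σ_y = 45.20 MPa, ρ = 716.0 kg/m³
  option Q: σ_y = 1076 MPa, ρ = 4470 kg/m³
  option U: M = 9.39×10⁻³
  option Q: M = 7.34×10⁻³
  option P: M = 5.33×10⁻³
  option R: M = 5.15×10⁻³
  option A: M = 4.01×10⁻³
  option Y: M = 3.50×10⁻³
Highest index: option U.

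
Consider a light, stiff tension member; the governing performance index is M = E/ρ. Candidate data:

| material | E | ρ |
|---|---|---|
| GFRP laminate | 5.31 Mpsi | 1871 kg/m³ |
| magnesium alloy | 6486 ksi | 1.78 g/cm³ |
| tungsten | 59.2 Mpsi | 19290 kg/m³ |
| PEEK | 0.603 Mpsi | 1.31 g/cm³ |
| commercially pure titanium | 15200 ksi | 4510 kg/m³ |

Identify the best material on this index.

magnesium alloy

Convert each candidate to consistent units, then evaluate M:
  GFRP laminate: E = 36.61 GPa, ρ = 1871 kg/m³
  magnesium alloy: E = 44.72 GPa, ρ = 1780 kg/m³
  tungsten: E = 408.2 GPa, ρ = 19290 kg/m³
  PEEK: E = 4.158 GPa, ρ = 1310 kg/m³
  commercially pure titanium: E = 104.8 GPa, ρ = 4510 kg/m³
  magnesium alloy: M = 25.1 MN·m/kg
  commercially pure titanium: M = 23.2 MN·m/kg
  tungsten: M = 21.2 MN·m/kg
  GFRP laminate: M = 19.6 MN·m/kg
  PEEK: M = 3.17 MN·m/kg
Magnesium alloy has the largest M.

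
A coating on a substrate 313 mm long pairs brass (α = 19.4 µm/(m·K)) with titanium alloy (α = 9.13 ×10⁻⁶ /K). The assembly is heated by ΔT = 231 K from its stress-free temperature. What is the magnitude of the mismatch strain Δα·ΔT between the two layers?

2.37×10⁻³

Δα = |19.4 − 9.13|×10⁻⁶/K = 10.3×10⁻⁶/K.
Mismatch strain = Δα·ΔT = 10.3×10⁻⁶ × 231.0 = 2.37×10⁻³.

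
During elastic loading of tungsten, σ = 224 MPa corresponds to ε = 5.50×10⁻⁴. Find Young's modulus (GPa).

407 GPa

E = σ/ε = 224 MPa / 5.50×10⁻⁴ = 407300 MPa = 407 GPa.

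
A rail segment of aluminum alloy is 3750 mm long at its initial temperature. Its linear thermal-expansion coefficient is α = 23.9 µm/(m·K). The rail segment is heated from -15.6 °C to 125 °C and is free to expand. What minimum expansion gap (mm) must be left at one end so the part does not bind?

12.6 mm

ΔT = 125 − (-15.6) = 140.6 K.
ΔL = α·L₀·ΔT = 23.9×10⁻⁶ × 3750 mm × 140.6 K = 12.6 mm.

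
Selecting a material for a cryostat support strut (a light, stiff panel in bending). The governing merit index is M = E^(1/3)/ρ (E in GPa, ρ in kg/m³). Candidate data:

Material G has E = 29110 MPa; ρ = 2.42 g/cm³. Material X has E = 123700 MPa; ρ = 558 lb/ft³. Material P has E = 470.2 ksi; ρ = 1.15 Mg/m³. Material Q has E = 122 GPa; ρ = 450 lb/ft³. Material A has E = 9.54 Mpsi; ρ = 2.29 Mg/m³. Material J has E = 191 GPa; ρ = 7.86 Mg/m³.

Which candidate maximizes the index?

material A

After converting to SI:
  material G: E = 29.11 GPa, ρ = 2420 kg/m³
  material X: E = 123.7 GPa, ρ = 8938 kg/m³
  material P: E = 3.242 GPa, ρ = 1150 kg/m³
  material Q: E = 122.0 GPa, ρ = 7208 kg/m³
  material A: E = 65.78 GPa, ρ = 2290 kg/m³
  material J: E = 191.0 GPa, ρ = 7860 kg/m³
  material A: M = 1.76×10⁻³
  material P: M = 1.29×10⁻³
  material G: M = 1.27×10⁻³
  material J: M = 0.733×10⁻³
  material Q: M = 0.688×10⁻³
  material X: M = 0.557×10⁻³
Highest index: material A.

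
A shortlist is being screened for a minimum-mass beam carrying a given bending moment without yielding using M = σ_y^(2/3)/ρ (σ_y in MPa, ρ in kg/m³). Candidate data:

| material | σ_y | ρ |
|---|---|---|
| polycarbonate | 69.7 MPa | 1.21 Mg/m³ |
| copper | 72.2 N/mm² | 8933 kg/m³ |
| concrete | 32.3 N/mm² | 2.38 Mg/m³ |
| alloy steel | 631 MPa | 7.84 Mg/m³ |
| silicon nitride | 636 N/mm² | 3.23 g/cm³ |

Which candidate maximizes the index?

Convert each candidate to consistent units, then evaluate M:
  polycarbonate: σ_y = 69.70 MPa, ρ = 1210 kg/m³
  copper: σ_y = 72.20 MPa, ρ = 8933 kg/m³
  concrete: σ_y = 32.30 MPa, ρ = 2380 kg/m³
  alloy steel: σ_y = 631.0 MPa, ρ = 7840 kg/m³
  silicon nitride: σ_y = 636.0 MPa, ρ = 3230 kg/m³
  silicon nitride: M = 22.9×10⁻³
  polycarbonate: M = 14.0×10⁻³
  alloy steel: M = 9.38×10⁻³
  concrete: M = 4.26×10⁻³
  copper: M = 1.94×10⁻³
Silicon nitride ranks first.

silicon nitride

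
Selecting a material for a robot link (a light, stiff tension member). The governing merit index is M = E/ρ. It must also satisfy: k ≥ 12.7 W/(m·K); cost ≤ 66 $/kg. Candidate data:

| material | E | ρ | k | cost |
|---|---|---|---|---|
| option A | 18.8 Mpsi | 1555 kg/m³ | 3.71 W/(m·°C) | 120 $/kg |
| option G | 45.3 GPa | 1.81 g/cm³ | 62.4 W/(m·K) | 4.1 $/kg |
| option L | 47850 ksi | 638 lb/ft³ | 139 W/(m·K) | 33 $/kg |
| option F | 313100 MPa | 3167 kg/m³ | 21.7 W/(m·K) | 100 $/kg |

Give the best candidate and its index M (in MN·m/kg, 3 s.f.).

Screen on constraints: k ≥ 12.7 W/(m·K); cost ≤ 66 $/kg. Survivors: option G, option L.
Normalizing units and computing the index:
  option G: E = 45.30 GPa, ρ = 1810 kg/m³
  option L: E = 329.9 GPa, ρ = 10220 kg/m³
  option L: M = 32.3 MN·m/kg
  option G: M = 25.0 MN·m/kg
Highest index: option L.

option L, M = 32.3 MN·m/kg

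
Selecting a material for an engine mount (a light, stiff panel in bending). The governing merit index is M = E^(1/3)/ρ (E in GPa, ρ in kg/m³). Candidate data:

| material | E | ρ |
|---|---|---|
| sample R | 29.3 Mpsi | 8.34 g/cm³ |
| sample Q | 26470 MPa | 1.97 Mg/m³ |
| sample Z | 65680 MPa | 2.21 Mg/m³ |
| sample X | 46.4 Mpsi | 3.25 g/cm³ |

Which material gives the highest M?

sample X

Convert each candidate to consistent units, then evaluate M:
  sample R: E = 202.0 GPa, ρ = 8340 kg/m³
  sample Q: E = 26.47 GPa, ρ = 1970 kg/m³
  sample Z: E = 65.68 GPa, ρ = 2210 kg/m³
  sample X: E = 319.9 GPa, ρ = 3250 kg/m³
  sample X: M = 2.10×10⁻³
  sample Z: M = 1.83×10⁻³
  sample Q: M = 1.51×10⁻³
  sample R: M = 0.704×10⁻³
Highest index: sample X.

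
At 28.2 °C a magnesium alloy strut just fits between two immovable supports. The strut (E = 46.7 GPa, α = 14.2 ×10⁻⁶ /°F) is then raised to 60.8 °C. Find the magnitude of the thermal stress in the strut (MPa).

α = 14.2×10⁻⁶/°F × 9/5 = 25.6×10⁻⁶/K.
ΔT = 32.60 K. Constrained thermal stress σ = E·α·ΔT = 46.70×10³ MPa × 25.6×10⁻⁶ × 32.60 = 38.9 MPa (compressive).

38.9 MPa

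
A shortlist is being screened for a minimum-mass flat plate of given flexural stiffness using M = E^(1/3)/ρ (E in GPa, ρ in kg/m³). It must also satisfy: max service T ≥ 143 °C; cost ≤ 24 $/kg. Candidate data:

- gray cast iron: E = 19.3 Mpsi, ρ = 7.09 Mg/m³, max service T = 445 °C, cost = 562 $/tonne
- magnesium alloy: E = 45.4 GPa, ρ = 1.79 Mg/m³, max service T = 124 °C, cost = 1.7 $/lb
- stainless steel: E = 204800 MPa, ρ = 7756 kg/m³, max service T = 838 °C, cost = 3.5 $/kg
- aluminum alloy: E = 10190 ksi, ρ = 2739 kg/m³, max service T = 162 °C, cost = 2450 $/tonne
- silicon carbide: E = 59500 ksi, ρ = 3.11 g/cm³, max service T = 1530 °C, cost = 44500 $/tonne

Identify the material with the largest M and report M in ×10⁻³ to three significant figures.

Screen on constraints: max service T ≥ 143 °C; cost ≤ 24 $/kg. Survivors: gray cast iron, stainless steel, aluminum alloy.
Normalizing units and computing the index:
  gray cast iron: E = 133.1 GPa, ρ = 7090 kg/m³
  stainless steel: E = 204.8 GPa, ρ = 7756 kg/m³
  aluminum alloy: E = 70.26 GPa, ρ = 2739 kg/m³
  aluminum alloy: M = 1.51×10⁻³
  stainless steel: M = 0.760×10⁻³
  gray cast iron: M = 0.720×10⁻³
Highest index: aluminum alloy.

aluminum alloy, M = 1.51×10⁻³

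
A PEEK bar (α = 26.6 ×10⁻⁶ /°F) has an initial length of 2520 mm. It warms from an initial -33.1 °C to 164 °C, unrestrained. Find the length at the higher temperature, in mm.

2543.8 mm

Convert α: 26.6×10⁻⁶/°F × (9/5) = 47.9×10⁻⁶/K.
ΔT = 164 − (-33.1) = 197.1 K.
ΔL = α·L₀·ΔT = 47.9×10⁻⁶ × 2520 mm × 197.1 K = 23.8 mm.
L = L₀ + ΔL = 2520 + 23.8 = 2543.8 mm.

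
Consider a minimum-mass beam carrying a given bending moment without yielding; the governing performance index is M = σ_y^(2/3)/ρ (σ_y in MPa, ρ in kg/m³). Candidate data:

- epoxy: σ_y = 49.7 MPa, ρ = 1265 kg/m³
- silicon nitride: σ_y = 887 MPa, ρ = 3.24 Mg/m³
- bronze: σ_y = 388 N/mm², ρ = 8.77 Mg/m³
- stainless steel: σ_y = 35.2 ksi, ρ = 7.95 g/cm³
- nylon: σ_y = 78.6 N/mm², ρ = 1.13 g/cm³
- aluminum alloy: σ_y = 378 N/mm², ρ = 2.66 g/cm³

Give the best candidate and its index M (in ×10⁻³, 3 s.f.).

silicon nitride, M = 28.5×10⁻³

Putting every candidate on a common basis:
  epoxy: σ_y = 49.70 MPa, ρ = 1265 kg/m³
  silicon nitride: σ_y = 887.0 MPa, ρ = 3240 kg/m³
  bronze: σ_y = 388.0 MPa, ρ = 8770 kg/m³
  stainless steel: σ_y = 242.7 MPa, ρ = 7950 kg/m³
  nylon: σ_y = 78.60 MPa, ρ = 1130 kg/m³
  aluminum alloy: σ_y = 378.0 MPa, ρ = 2660 kg/m³
  silicon nitride: M = 28.5×10⁻³
  aluminum alloy: M = 19.7×10⁻³
  nylon: M = 16.2×10⁻³
  epoxy: M = 10.7×10⁻³
  bronze: M = 6.07×10⁻³
  stainless steel: M = 4.89×10⁻³
Highest index: silicon nitride.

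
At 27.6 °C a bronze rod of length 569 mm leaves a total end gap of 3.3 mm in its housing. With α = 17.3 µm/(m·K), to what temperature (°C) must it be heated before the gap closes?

α·L₀·ΔT = 3.3 mm ⇒ ΔT = 3.3 / (17.3×10⁻⁶ × 569.0) = 335.2 K.
T = 27.6 + 335.2 = 362.8 °C.

363 °C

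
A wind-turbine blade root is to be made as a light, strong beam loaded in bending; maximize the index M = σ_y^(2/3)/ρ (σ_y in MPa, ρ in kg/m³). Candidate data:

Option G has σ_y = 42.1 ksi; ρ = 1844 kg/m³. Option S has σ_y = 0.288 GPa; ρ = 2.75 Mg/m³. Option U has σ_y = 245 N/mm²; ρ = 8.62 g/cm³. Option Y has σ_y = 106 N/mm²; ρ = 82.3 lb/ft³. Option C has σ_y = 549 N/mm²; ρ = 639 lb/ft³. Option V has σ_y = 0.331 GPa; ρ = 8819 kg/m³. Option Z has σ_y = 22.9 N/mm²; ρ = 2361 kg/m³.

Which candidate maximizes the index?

option G

Putting every candidate on a common basis:
  option G: σ_y = 290.3 MPa, ρ = 1844 kg/m³
  option S: σ_y = 288.0 MPa, ρ = 2750 kg/m³
  option U: σ_y = 245.0 MPa, ρ = 8620 kg/m³
  option Y: σ_y = 106.0 MPa, ρ = 1318 kg/m³
  option C: σ_y = 549.0 MPa, ρ = 10240 kg/m³
  option V: σ_y = 331.0 MPa, ρ = 8819 kg/m³
  option Z: σ_y = 22.90 MPa, ρ = 2361 kg/m³
  option G: M = 23.8×10⁻³
  option Y: M = 17.0×10⁻³
  option S: M = 15.9×10⁻³
  option C: M = 6.55×10⁻³
  option V: M = 5.43×10⁻³
  option U: M = 4.54×10⁻³
  option Z: M = 3.42×10⁻³
Option G has the largest M.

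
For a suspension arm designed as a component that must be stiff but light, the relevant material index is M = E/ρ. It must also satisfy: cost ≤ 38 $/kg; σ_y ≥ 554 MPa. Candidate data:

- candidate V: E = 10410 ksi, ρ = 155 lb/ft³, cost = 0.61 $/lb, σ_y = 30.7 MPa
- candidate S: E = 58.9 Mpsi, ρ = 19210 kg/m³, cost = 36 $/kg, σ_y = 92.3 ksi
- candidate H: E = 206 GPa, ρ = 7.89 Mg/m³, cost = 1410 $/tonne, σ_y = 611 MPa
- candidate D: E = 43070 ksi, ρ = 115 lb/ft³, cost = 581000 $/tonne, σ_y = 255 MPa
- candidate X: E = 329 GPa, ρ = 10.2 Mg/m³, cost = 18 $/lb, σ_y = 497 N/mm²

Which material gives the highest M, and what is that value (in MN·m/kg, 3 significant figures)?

Screen on constraints: cost ≤ 38 $/kg; σ_y ≥ 554 MPa. Survivors: candidate S, candidate H.
Convert each candidate to consistent units, then evaluate M:
  candidate S: E = 406.1 GPa, ρ = 19210 kg/m³
  candidate H: E = 206.0 GPa, ρ = 7890 kg/m³
  candidate H: M = 26.1 MN·m/kg
  candidate S: M = 21.1 MN·m/kg
The maximum is for candidate H.

candidate H, M = 26.1 MN·m/kg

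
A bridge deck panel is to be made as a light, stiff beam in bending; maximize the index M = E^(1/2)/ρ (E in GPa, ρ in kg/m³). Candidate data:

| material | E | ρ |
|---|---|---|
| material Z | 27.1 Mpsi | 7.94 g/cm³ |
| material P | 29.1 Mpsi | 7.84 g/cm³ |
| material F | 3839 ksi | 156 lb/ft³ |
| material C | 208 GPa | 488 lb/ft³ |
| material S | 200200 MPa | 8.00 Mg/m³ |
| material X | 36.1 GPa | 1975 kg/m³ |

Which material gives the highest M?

material X

Convert each candidate to consistent units, then evaluate M:
  material Z: E = 186.8 GPa, ρ = 7940 kg/m³
  material P: E = 200.6 GPa, ρ = 7840 kg/m³
  material F: E = 26.47 GPa, ρ = 2499 kg/m³
  material C: E = 208.0 GPa, ρ = 7817 kg/m³
  material S: E = 200.2 GPa, ρ = 8000 kg/m³
  material X: E = 36.10 GPa, ρ = 1975 kg/m³
  material X: M = 3.04×10⁻³
  material F: M = 2.06×10⁻³
  material C: M = 1.84×10⁻³
  material P: M = 1.81×10⁻³
  material S: M = 1.77×10⁻³
  material Z: M = 1.72×10⁻³
Highest index: material X.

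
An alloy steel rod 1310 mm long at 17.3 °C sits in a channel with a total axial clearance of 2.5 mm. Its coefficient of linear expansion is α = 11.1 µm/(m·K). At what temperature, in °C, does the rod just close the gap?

189 °C

α·L₀·ΔT = 2.5 mm ⇒ ΔT = 2.5 / (11.1×10⁻⁶ × 1310.0) = 171.9 K.
T = 17.3 + 171.9 = 189.2 °C.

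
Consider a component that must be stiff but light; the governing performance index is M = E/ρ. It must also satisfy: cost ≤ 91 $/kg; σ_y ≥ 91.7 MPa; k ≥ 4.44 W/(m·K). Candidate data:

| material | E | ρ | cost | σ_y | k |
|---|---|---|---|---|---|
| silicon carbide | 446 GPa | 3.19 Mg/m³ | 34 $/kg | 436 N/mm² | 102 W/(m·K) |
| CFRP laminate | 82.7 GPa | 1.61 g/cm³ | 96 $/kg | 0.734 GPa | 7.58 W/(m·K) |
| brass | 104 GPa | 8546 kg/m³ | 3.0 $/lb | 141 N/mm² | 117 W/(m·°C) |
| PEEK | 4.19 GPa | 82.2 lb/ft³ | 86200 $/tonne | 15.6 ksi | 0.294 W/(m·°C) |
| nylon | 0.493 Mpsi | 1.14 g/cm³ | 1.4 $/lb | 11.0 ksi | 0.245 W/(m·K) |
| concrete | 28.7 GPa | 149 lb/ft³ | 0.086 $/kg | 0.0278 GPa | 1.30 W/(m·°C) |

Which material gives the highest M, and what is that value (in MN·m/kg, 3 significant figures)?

silicon carbide, M = 140 MN·m/kg

Screen on constraints: cost ≤ 91 $/kg; σ_y ≥ 91.7 MPa; k ≥ 4.44 W/(m·K). Survivors: silicon carbide, brass.
In SI units:
  silicon carbide: E = 446.0 GPa, ρ = 3190 kg/m³
  brass: E = 104.0 GPa, ρ = 8546 kg/m³
  silicon carbide: M = 140 MN·m/kg
  brass: M = 12.2 MN·m/kg
Highest index: silicon carbide.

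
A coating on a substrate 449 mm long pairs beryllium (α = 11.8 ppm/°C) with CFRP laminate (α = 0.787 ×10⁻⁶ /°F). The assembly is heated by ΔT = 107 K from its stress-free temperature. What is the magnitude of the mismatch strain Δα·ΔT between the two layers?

CFRP laminate: α = 0.787×10⁻⁶/°F × 9/5 = 1.42×10⁻⁶/K.
Δα = |11.8 − 1.42|×10⁻⁶/K = 10.4×10⁻⁶/K.
Mismatch strain = Δα·ΔT = 10.4×10⁻⁶ × 107.0 = 1.11×10⁻³.

1.11×10⁻³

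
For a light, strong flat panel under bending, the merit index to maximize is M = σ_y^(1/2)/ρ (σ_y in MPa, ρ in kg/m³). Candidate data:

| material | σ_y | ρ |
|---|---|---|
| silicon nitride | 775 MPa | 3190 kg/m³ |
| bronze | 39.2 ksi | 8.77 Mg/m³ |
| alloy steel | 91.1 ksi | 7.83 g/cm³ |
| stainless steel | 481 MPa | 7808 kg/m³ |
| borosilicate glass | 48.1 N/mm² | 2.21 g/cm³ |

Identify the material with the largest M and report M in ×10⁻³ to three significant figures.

silicon nitride, M = 8.73×10⁻³

In SI units:
  silicon nitride: σ_y = 775.0 MPa, ρ = 3190 kg/m³
  bronze: σ_y = 270.3 MPa, ρ = 8770 kg/m³
  alloy steel: σ_y = 628.1 MPa, ρ = 7830 kg/m³
  stainless steel: σ_y = 481.0 MPa, ρ = 7808 kg/m³
  borosilicate glass: σ_y = 48.10 MPa, ρ = 2210 kg/m³
  silicon nitride: M = 8.73×10⁻³
  alloy steel: M = 3.20×10⁻³
  borosilicate glass: M = 3.14×10⁻³
  stainless steel: M = 2.81×10⁻³
  bronze: M = 1.87×10⁻³
The maximum is for silicon nitride.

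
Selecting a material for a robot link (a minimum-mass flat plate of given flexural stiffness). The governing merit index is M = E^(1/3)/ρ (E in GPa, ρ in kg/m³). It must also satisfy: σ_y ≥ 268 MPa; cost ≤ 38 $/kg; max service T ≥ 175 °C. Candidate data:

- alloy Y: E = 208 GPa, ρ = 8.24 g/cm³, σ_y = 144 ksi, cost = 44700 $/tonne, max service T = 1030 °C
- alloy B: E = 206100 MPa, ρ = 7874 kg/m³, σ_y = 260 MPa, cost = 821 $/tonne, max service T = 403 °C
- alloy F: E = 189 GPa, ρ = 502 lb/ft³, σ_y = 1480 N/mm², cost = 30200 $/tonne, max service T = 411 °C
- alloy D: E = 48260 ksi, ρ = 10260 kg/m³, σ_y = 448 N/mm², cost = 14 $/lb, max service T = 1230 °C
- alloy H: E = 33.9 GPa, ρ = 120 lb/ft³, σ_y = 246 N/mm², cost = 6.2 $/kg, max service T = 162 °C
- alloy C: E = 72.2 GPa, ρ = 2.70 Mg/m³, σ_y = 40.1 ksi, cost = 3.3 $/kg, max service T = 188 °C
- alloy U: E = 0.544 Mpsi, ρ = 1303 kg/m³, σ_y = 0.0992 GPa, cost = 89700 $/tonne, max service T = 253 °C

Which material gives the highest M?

Screen on constraints: σ_y ≥ 268 MPa; cost ≤ 38 $/kg; max service T ≥ 175 °C. Survivors: alloy F, alloy D, alloy C.
After converting to SI:
  alloy F: E = 189.0 GPa, ρ = 8041 kg/m³
  alloy D: E = 332.7 GPa, ρ = 10260 kg/m³
  alloy C: E = 72.20 GPa, ρ = 2700 kg/m³
  alloy C: M = 1.54×10⁻³
  alloy F: M = 0.714×10⁻³
  alloy D: M = 0.675×10⁻³
The maximum is for alloy C.

alloy C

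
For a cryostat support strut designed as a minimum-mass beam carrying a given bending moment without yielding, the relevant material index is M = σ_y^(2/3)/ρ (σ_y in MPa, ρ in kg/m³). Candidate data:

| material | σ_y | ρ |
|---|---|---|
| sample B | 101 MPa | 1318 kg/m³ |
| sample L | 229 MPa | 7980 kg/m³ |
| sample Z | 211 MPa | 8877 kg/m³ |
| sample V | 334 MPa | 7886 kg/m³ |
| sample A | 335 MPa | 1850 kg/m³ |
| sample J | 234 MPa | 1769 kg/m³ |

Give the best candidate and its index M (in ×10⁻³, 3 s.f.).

Computing M directly (units already consistent):
  sample A: M = 26.1×10⁻³
  sample J: M = 21.5×10⁻³
  sample B: M = 16.5×10⁻³
  sample V: M = 6.10×10⁻³
  sample L: M = 4.69×10⁻³
  sample Z: M = 3.99×10⁻³
The maximum is for sample A.

sample A, M = 26.1×10⁻³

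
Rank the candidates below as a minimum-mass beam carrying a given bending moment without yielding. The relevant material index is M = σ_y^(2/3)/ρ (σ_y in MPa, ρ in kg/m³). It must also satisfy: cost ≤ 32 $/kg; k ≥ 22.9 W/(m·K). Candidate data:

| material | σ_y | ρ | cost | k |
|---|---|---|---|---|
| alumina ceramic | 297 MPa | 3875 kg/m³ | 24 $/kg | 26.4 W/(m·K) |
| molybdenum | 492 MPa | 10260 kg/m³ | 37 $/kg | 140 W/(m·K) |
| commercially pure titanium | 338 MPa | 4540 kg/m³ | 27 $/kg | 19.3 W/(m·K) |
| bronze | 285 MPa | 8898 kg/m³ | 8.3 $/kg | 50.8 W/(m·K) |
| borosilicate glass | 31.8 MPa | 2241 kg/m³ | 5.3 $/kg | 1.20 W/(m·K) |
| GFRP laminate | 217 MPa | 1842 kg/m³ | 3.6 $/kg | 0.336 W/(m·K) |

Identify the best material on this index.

alumina ceramic

Screen on constraints: cost ≤ 32 $/kg; k ≥ 22.9 W/(m·K). Survivors: alumina ceramic, bronze.
Evaluate M for each candidate:
  alumina ceramic: M = 11.5×10⁻³
  bronze: M = 4.87×10⁻³
Highest index: alumina ceramic.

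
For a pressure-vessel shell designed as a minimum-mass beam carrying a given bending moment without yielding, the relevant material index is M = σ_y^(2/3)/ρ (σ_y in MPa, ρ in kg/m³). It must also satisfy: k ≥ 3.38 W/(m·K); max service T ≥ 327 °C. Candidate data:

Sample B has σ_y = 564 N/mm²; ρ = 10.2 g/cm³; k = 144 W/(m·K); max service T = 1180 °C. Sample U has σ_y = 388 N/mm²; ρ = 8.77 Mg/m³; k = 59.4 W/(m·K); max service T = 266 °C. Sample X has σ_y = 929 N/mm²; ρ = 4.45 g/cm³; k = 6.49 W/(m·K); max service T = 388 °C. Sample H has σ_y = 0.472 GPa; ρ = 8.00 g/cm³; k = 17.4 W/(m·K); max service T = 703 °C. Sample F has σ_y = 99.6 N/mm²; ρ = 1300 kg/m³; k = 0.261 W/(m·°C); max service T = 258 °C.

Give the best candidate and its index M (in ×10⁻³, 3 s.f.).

Screen on constraints: k ≥ 3.38 W/(m·K); max service T ≥ 327 °C. Survivors: sample B, sample X, sample H.
Putting every candidate on a common basis:
  sample B: σ_y = 564.0 MPa, ρ = 10200 kg/m³
  sample X: σ_y = 929.0 MPa, ρ = 4450 kg/m³
  sample H: σ_y = 472.0 MPa, ρ = 8000 kg/m³
  sample X: M = 21.4×10⁻³
  sample H: M = 7.58×10⁻³
  sample B: M = 6.69×10⁻³
Highest index: sample X.

sample X, M = 21.4×10⁻³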